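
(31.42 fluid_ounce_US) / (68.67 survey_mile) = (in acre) 2.078e-12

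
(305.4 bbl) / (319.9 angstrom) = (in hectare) 1.518e+05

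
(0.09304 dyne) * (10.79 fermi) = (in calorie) 2.399e-21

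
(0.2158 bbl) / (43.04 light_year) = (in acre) 2.082e-23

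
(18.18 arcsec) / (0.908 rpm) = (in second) 0.0009269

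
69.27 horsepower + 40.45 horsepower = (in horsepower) 109.7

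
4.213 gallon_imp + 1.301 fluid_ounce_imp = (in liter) 19.19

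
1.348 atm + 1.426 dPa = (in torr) 1024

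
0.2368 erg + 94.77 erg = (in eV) 5.93e+13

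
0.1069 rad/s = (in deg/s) 6.125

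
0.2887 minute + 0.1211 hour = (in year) 1.437e-05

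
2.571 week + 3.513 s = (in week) 2.571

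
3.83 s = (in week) 6.333e-06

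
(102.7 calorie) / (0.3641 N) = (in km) 1.18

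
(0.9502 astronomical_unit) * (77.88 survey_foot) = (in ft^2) 3.632e+13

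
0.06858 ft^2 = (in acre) 1.574e-06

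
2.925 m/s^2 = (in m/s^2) 2.925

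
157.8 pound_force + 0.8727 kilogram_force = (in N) 710.5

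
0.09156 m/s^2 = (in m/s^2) 0.09156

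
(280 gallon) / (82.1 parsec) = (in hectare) 4.184e-23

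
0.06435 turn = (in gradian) 25.74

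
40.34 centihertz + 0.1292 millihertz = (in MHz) 4.035e-07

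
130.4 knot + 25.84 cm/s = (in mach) 0.1978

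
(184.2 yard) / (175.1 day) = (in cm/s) 0.001113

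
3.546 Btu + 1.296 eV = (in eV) 2.335e+22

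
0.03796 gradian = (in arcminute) 2.05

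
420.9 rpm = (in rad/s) 44.08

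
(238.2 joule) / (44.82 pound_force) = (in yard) 1.307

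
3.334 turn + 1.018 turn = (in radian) 27.34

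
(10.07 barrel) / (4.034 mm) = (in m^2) 396.9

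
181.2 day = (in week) 25.89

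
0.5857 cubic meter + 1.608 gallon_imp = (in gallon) 156.7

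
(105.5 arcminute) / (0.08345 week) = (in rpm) 5.806e-06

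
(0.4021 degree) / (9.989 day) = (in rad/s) 8.132e-09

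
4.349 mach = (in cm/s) 1.481e+05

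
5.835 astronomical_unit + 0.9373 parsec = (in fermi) 2.892e+31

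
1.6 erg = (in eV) 9.986e+11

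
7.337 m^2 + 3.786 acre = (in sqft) 1.65e+05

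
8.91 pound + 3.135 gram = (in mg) 4.045e+06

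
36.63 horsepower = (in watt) 2.731e+04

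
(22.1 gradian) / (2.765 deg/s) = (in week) 1.189e-05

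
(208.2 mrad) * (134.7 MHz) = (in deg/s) 1.607e+09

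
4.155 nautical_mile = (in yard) 8415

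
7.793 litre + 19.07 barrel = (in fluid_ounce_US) 1.028e+05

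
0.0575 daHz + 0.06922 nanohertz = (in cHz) 57.5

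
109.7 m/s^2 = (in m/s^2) 109.7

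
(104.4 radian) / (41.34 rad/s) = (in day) 2.923e-05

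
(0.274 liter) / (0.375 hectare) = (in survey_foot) 2.397e-07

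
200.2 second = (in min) 3.337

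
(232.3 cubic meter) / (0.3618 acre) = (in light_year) 1.677e-17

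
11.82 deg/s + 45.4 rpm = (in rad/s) 4.961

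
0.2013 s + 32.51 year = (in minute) 1.709e+07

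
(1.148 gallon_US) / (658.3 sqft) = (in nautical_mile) 3.837e-08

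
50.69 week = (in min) 5.11e+05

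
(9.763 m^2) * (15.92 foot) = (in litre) 4.737e+04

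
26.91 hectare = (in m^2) 2.691e+05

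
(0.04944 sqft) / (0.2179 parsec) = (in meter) 6.831e-19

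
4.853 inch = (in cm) 12.33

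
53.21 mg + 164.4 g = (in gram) 164.5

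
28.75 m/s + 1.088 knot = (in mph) 65.56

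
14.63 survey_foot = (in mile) 0.002771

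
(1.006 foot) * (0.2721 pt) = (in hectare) 2.943e-09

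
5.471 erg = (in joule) 5.471e-07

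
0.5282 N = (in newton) 0.5282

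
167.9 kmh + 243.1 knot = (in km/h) 618.1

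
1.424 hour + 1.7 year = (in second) 5.362e+07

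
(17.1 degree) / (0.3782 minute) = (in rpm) 0.1256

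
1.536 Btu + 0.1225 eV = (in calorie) 387.3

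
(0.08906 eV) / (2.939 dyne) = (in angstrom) 4.855e-06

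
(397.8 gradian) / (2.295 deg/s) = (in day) 0.001806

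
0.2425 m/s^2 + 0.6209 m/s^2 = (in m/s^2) 0.8634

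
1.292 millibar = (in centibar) 0.1292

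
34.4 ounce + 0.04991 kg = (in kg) 1.025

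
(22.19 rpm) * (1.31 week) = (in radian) 1.841e+06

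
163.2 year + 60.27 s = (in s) 5.147e+09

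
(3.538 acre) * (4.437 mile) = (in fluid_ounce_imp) 3.598e+12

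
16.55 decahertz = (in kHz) 0.1655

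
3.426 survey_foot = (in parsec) 3.384e-17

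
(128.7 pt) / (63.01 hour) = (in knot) 3.891e-07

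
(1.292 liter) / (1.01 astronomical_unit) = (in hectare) 8.551e-19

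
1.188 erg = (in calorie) 2.839e-08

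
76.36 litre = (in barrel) 0.4803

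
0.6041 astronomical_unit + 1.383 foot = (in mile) 5.615e+07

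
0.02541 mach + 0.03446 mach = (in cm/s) 2039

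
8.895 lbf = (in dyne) 3.957e+06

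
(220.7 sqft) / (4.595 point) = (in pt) 3.585e+07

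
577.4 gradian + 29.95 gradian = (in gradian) 607.4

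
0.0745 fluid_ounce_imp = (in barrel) 1.331e-05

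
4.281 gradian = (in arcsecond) 1.387e+04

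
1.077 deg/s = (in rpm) 0.1795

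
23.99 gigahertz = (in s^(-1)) 2.399e+10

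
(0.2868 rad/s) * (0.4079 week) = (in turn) 1.126e+04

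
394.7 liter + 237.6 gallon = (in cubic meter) 1.294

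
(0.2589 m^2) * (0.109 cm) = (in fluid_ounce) 9.542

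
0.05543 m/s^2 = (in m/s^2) 0.05543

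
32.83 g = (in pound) 0.07238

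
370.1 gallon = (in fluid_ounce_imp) 4.931e+04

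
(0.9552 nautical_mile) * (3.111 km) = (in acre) 1360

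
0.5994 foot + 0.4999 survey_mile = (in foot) 2640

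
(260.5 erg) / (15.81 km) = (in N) 1.648e-09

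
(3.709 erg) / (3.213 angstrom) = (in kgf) 117.7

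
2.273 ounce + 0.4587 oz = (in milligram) 7.744e+04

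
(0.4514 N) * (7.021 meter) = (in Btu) 0.003004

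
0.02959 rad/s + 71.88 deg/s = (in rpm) 12.26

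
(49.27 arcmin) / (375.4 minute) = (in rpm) 6.076e-06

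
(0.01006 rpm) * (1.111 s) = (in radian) 0.00117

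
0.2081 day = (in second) 1.798e+04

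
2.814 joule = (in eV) 1.756e+19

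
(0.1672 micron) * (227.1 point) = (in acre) 3.31e-12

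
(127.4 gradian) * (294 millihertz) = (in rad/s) 0.5884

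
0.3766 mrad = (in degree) 0.02158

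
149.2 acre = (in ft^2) 6.499e+06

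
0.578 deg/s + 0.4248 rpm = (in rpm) 0.5211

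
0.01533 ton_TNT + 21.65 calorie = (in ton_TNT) 0.01533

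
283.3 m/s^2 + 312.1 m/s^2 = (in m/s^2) 595.4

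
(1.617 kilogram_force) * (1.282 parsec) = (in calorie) 1.499e+17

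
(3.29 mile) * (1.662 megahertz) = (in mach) 2.584e+07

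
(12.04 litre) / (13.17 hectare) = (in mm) 9.142e-05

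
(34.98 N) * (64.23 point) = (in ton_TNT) 1.894e-10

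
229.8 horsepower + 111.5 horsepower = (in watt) 2.545e+05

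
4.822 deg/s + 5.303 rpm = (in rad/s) 0.6395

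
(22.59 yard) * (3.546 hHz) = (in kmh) 2.637e+04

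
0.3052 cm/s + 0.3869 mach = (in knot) 256.1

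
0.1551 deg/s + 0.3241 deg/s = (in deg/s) 0.4792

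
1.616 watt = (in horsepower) 0.002167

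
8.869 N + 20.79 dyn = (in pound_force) 1.994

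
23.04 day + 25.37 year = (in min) 1.337e+07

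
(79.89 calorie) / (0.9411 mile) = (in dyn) 2.207e+04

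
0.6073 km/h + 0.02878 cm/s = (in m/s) 0.169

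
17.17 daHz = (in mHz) 1.717e+05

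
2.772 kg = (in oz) 97.78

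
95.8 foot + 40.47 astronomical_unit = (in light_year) 0.0006399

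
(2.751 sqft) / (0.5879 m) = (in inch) 17.12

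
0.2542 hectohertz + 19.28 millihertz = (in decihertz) 254.4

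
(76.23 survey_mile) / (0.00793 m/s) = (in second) 1.547e+07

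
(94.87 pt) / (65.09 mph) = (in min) 1.917e-05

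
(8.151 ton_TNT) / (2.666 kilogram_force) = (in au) 0.00872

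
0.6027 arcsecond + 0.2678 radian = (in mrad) 267.8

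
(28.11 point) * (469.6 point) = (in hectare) 1.643e-07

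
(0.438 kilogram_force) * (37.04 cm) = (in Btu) 0.001508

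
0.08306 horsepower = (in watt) 61.94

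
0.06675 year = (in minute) 3.508e+04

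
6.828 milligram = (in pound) 1.505e-05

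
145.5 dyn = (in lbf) 0.0003271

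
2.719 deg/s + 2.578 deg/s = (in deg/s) 5.297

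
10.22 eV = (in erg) 1.637e-11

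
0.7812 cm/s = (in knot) 0.01519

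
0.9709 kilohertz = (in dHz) 9709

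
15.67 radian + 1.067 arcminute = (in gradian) 997.6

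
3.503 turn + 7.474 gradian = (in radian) 22.13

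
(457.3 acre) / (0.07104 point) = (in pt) 2.093e+14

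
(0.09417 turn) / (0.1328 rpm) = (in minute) 0.7091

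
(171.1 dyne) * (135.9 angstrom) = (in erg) 0.0002325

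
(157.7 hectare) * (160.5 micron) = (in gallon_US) 6.686e+04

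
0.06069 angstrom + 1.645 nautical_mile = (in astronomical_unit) 2.036e-08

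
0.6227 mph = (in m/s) 0.2784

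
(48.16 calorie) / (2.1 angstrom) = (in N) 9.595e+11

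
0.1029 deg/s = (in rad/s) 0.001796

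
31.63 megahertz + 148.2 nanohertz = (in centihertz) 3.163e+09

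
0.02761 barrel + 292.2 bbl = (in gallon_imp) 1.022e+04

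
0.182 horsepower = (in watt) 135.7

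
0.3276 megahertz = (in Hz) 3.276e+05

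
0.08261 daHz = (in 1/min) 49.57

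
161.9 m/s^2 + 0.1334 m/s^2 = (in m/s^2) 162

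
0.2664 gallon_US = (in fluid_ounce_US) 34.1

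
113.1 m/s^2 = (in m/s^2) 113.1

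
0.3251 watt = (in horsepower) 0.000436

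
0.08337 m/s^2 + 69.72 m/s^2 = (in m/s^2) 69.8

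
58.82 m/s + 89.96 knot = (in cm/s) 1.051e+04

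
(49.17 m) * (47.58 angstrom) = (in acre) 5.781e-11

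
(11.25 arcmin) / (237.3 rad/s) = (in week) 2.28e-11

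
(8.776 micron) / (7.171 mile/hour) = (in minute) 4.563e-08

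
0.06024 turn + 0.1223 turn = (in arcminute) 3943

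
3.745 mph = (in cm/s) 167.4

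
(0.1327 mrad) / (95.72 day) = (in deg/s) 9.193e-10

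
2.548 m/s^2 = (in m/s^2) 2.548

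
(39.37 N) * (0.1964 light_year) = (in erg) 7.315e+23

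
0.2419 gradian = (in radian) 0.0038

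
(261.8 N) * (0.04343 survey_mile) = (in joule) 1.83e+04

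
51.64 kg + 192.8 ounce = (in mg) 5.711e+07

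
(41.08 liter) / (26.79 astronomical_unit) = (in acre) 2.533e-18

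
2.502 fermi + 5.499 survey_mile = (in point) 2.509e+07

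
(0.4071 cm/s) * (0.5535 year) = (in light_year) 7.511e-12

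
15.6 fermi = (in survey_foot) 5.118e-14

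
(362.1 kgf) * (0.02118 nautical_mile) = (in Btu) 132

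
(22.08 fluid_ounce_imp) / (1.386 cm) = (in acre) 1.119e-05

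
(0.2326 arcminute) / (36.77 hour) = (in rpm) 4.881e-09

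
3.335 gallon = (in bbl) 0.0794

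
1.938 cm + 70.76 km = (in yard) 7.738e+04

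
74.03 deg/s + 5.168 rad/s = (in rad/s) 6.46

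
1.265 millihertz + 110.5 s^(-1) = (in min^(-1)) 6630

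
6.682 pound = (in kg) 3.031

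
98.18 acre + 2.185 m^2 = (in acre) 98.18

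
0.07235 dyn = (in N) 7.235e-07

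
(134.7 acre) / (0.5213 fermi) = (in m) 1.046e+21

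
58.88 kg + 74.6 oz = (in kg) 60.99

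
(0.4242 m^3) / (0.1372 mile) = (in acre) 4.747e-07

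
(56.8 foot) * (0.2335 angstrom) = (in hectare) 4.043e-14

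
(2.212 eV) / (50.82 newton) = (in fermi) 6.974e-06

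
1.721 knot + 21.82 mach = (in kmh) 2.675e+04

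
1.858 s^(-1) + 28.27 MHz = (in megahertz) 28.27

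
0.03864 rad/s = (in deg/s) 2.214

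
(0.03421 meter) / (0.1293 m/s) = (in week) 4.375e-07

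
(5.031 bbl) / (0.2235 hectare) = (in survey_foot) 0.001174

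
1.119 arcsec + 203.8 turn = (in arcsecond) 2.641e+08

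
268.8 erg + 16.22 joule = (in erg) 1.622e+08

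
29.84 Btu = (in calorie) 7525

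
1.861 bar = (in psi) 26.99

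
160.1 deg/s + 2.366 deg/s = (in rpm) 27.08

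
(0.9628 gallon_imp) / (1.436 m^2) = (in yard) 0.003333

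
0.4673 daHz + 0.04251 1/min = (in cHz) 467.4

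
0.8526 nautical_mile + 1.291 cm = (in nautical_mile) 0.8526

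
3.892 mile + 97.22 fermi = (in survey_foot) 2.055e+04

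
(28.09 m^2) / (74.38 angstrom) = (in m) 3.777e+09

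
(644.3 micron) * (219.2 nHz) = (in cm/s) 1.412e-08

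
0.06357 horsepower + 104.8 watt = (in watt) 152.2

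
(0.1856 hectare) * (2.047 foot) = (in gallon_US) 3.059e+05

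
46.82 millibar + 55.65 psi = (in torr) 2913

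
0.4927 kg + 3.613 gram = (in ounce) 17.51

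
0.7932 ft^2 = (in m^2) 0.07369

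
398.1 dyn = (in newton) 0.003981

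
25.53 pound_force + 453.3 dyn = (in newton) 113.6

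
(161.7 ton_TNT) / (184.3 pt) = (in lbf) 2.339e+12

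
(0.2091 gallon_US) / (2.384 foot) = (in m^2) 0.001089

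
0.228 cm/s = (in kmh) 0.008208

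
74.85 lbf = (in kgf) 33.95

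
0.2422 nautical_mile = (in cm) 4.486e+04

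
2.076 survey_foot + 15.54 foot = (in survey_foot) 17.62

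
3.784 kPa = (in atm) 0.03735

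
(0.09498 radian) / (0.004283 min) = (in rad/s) 0.3696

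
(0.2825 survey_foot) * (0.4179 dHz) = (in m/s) 0.003598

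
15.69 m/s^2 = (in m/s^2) 15.69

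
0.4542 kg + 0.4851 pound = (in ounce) 23.78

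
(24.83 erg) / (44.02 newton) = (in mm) 5.641e-05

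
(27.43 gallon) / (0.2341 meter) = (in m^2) 0.4435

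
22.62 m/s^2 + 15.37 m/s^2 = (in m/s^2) 37.99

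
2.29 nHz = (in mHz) 2.29e-06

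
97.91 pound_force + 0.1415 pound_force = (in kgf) 44.48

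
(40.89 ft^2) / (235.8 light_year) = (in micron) 1.703e-12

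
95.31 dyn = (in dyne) 95.31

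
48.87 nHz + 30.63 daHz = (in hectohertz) 3.063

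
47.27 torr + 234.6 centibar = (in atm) 2.378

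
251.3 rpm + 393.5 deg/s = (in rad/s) 33.18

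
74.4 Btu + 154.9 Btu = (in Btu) 229.3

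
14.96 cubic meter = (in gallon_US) 3952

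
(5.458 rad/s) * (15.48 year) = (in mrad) 2.664e+12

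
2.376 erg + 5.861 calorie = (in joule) 24.52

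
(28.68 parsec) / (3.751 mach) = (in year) 2.197e+07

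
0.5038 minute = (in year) 9.585e-07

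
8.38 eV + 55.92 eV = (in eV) 64.3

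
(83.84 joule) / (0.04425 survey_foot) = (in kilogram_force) 633.9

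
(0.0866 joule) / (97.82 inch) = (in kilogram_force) 0.003554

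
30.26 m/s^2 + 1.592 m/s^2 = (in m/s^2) 31.85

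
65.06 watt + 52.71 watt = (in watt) 117.8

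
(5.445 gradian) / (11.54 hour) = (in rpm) 1.966e-05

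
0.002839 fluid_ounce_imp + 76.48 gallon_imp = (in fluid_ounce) 1.176e+04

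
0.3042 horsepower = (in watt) 226.8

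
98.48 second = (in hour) 0.02736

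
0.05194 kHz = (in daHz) 5.194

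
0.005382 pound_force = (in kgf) 0.002441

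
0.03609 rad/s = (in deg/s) 2.068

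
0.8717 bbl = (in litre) 138.6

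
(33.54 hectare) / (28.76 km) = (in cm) 1166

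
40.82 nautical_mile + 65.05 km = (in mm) 1.406e+08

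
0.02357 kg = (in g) 23.57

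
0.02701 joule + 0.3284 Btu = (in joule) 346.5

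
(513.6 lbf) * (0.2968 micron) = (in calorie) 0.0001621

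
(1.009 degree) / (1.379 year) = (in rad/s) 4.049e-10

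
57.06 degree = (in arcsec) 2.054e+05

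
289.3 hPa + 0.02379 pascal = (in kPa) 28.93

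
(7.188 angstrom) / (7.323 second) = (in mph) 2.196e-10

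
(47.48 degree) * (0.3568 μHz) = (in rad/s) 2.957e-07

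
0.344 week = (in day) 2.408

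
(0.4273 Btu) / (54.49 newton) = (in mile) 0.005141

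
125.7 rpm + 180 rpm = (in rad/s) 32.01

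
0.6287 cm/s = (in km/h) 0.02263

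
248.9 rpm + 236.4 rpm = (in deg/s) 2912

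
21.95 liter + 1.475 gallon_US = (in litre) 27.53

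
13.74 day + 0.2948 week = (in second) 1.365e+06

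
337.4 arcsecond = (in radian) 0.001636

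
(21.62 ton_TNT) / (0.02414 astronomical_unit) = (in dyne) 2.505e+06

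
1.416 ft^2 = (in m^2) 0.1316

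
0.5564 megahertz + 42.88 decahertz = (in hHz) 5568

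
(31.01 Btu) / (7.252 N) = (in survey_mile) 2.803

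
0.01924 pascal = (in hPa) 0.0001924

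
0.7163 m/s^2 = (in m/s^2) 0.7163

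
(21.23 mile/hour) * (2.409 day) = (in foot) 6.481e+06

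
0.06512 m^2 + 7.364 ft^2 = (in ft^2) 8.065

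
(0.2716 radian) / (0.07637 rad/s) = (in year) 1.128e-07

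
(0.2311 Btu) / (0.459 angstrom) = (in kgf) 5.417e+11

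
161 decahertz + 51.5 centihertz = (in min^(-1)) 9.663e+04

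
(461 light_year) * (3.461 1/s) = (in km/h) 5.434e+19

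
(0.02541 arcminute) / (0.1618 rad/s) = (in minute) 7.614e-07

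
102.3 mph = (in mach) 0.1343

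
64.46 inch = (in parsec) 5.306e-17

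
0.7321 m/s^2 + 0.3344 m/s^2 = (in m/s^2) 1.067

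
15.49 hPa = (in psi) 0.2247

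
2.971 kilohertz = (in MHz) 0.002971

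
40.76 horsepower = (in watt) 3.039e+04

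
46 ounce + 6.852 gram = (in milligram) 1.311e+06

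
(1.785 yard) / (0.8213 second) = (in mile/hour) 4.446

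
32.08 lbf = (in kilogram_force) 14.55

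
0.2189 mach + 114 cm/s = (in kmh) 272.4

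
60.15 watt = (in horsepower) 0.08066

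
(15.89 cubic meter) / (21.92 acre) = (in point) 0.5078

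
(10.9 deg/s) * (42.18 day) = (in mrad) 6.933e+08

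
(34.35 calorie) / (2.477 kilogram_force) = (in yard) 6.47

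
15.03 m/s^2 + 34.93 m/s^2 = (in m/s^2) 49.96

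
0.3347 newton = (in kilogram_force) 0.03413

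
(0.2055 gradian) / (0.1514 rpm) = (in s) 0.2036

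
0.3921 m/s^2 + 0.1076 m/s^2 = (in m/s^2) 0.4997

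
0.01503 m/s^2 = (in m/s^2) 0.01503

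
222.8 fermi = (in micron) 2.228e-07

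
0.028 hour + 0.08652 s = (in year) 3.199e-06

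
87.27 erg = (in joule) 8.727e-06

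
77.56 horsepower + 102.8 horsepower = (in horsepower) 180.4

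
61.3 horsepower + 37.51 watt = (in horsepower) 61.35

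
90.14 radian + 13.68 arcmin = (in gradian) 5739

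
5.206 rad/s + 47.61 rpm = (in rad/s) 10.19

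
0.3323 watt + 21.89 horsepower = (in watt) 1.632e+04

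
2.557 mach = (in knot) 1692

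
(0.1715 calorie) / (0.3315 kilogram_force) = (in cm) 22.07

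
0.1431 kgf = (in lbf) 0.3155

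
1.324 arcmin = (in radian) 0.0003851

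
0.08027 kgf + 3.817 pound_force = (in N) 17.77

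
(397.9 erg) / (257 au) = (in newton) 1.035e-18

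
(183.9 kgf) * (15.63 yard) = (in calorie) 6160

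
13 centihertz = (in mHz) 130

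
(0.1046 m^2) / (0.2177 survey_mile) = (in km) 2.986e-07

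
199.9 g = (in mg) 1.999e+05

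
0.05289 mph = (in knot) 0.04596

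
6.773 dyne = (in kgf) 6.907e-06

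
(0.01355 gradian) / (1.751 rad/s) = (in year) 3.854e-12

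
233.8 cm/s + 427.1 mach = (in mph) 3.253e+05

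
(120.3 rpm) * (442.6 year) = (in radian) 1.758e+11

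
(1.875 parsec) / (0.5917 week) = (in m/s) 1.617e+11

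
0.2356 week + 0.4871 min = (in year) 0.004519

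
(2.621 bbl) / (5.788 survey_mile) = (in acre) 1.105e-08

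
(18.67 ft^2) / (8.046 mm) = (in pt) 6.111e+05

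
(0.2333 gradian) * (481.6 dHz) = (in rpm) 1.685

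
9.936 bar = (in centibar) 993.6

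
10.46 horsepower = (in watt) 7800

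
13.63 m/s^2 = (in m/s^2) 13.63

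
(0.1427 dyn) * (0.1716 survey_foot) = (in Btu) 7.074e-11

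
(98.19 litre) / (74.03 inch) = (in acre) 1.29e-05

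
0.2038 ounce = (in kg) 0.005778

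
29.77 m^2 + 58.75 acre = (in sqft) 2.559e+06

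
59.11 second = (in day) 0.0006841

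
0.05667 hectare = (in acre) 0.14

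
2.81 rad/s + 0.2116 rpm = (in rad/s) 2.832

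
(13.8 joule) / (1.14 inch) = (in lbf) 107.1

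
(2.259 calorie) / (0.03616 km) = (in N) 0.2614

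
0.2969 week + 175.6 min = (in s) 1.901e+05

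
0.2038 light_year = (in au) 1.289e+04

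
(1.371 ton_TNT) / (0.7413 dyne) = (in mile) 4.808e+11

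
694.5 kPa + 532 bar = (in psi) 7817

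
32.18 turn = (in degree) 1.158e+04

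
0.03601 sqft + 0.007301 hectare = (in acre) 0.01804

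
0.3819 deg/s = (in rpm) 0.06365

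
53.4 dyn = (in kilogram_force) 5.445e-05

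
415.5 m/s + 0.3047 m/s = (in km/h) 1497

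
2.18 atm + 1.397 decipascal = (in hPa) 2209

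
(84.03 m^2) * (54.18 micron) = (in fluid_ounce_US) 153.9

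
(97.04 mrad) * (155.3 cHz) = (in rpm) 1.439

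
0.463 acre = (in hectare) 0.1874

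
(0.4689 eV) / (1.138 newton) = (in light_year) 6.978e-36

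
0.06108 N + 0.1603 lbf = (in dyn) 7.741e+04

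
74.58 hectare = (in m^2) 7.458e+05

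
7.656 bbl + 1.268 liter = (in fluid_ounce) 4.12e+04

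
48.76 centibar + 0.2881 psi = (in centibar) 50.75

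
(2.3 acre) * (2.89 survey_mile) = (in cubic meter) 4.329e+07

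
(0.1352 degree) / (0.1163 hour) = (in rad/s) 5.636e-06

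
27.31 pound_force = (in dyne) 1.215e+07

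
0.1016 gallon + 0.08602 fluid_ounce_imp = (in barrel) 0.002434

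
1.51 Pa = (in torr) 0.01133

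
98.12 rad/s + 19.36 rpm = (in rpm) 956.3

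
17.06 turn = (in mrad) 1.072e+05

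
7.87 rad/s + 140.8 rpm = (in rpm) 216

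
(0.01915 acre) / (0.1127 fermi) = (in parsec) 22.28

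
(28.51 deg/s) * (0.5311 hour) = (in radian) 951.4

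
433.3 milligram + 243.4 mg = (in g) 0.6767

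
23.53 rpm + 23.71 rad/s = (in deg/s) 1500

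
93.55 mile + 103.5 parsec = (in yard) 3.493e+18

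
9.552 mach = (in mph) 7276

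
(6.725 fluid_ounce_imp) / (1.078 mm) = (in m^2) 0.1773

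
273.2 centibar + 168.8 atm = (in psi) 2520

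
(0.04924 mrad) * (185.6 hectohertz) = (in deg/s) 52.36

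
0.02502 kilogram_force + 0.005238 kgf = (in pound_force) 0.06671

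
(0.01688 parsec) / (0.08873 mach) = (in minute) 2.873e+11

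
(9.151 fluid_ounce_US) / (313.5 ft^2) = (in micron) 9.292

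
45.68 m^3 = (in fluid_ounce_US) 1.545e+06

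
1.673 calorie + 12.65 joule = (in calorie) 4.696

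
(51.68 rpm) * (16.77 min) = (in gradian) 3.467e+05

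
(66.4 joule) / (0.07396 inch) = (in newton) 3.535e+04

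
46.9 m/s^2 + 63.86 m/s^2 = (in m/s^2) 110.8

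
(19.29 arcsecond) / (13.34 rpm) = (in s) 6.695e-05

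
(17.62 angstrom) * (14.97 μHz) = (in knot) 5.127e-14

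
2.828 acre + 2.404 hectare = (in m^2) 3.548e+04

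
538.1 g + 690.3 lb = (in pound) 691.5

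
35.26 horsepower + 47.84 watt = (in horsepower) 35.32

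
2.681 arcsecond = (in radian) 1.3e-05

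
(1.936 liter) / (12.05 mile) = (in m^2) 9.983e-08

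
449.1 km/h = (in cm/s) 1.248e+04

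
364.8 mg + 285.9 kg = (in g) 2.859e+05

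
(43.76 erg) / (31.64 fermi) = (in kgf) 1.41e+07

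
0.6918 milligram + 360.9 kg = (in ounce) 1.273e+04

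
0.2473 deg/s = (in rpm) 0.04122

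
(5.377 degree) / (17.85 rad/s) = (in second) 0.005257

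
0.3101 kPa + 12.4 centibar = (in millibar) 127.1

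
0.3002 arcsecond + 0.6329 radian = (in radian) 0.6329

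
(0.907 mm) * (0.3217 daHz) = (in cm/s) 0.2918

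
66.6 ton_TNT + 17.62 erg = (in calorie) 6.66e+10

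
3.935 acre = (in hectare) 1.592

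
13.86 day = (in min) 1.996e+04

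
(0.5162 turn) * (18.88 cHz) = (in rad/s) 0.6124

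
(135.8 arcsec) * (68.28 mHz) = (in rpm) 0.0004293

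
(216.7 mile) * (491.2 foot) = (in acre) 1.29e+04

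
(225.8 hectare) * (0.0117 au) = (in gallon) 1.044e+18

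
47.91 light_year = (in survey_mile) 2.816e+14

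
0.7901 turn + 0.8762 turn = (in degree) 599.9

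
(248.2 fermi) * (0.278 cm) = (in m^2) 6.9e-16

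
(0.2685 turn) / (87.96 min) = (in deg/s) 0.01832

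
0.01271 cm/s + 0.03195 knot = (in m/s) 0.01656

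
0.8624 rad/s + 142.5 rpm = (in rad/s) 15.78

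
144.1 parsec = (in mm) 4.446e+21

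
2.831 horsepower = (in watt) 2111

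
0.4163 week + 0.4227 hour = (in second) 2.533e+05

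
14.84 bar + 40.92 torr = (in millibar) 1.489e+04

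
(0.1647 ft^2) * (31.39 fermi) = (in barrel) 3.021e-15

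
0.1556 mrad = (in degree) 0.008915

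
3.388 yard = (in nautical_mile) 0.001673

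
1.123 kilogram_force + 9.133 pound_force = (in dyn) 5.164e+06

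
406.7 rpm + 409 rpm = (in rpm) 815.7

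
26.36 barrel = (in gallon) 1107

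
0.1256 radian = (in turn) 0.01999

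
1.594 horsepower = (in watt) 1189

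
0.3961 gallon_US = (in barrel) 0.009431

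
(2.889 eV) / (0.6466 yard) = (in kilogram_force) 7.983e-20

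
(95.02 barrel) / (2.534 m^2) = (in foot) 19.56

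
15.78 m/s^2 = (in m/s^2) 15.78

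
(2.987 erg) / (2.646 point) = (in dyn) 32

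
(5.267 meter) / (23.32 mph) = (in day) 5.848e-06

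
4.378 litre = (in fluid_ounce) 148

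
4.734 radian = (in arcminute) 1.627e+04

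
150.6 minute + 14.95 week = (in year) 0.287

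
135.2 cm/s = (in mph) 3.024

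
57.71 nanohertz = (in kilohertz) 5.771e-11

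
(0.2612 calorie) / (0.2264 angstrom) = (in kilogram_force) 4.922e+09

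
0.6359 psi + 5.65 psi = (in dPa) 4.334e+05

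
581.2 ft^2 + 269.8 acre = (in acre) 269.8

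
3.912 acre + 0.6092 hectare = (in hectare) 2.192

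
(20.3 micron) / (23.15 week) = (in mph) 3.243e-12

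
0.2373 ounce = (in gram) 6.727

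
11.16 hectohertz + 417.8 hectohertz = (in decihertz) 4.29e+05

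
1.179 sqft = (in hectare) 1.095e-05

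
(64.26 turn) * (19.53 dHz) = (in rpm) 7530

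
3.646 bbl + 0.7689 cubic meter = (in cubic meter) 1.349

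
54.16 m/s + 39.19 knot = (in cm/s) 7432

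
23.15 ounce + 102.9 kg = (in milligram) 1.036e+08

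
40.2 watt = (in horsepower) 0.05391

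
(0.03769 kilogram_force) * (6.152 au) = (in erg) 3.402e+18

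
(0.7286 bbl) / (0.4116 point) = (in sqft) 8587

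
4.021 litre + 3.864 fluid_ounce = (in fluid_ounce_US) 139.8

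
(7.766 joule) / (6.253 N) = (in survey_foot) 4.075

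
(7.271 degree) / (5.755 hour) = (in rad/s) 6.125e-06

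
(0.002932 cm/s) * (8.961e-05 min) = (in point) 0.0004469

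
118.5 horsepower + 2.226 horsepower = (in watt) 9.003e+04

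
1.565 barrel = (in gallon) 65.73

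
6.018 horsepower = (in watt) 4488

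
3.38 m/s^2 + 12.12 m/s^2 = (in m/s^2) 15.5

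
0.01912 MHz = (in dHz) 1.912e+05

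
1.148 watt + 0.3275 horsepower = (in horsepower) 0.329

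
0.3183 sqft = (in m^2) 0.02957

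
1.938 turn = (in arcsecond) 2.512e+06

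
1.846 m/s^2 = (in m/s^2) 1.846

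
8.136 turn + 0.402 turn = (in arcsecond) 1.107e+07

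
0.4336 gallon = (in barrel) 0.01032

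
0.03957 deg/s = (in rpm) 0.006595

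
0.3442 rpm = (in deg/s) 2.065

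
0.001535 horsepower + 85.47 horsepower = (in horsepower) 85.47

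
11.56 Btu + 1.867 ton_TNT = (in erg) 7.812e+16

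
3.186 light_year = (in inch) 1.187e+18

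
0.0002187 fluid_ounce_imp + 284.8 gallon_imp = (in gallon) 342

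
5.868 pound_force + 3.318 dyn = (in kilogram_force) 2.662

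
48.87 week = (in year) 0.9372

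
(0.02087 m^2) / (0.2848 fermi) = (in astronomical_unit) 489.8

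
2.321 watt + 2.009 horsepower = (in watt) 1500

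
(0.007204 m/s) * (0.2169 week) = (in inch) 3.721e+04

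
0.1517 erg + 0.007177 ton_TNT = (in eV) 1.874e+26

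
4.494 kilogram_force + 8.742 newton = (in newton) 52.81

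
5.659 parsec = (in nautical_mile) 9.429e+13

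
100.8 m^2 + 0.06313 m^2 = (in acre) 0.02492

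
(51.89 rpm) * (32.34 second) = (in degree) 1.007e+04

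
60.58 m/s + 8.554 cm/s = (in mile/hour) 135.7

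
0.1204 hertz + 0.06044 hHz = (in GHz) 6.164e-09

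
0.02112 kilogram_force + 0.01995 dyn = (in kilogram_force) 0.02112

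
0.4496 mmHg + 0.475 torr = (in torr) 0.9246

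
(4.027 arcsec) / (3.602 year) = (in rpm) 1.641e-12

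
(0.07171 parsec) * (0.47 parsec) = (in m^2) 3.209e+31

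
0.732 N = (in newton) 0.732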